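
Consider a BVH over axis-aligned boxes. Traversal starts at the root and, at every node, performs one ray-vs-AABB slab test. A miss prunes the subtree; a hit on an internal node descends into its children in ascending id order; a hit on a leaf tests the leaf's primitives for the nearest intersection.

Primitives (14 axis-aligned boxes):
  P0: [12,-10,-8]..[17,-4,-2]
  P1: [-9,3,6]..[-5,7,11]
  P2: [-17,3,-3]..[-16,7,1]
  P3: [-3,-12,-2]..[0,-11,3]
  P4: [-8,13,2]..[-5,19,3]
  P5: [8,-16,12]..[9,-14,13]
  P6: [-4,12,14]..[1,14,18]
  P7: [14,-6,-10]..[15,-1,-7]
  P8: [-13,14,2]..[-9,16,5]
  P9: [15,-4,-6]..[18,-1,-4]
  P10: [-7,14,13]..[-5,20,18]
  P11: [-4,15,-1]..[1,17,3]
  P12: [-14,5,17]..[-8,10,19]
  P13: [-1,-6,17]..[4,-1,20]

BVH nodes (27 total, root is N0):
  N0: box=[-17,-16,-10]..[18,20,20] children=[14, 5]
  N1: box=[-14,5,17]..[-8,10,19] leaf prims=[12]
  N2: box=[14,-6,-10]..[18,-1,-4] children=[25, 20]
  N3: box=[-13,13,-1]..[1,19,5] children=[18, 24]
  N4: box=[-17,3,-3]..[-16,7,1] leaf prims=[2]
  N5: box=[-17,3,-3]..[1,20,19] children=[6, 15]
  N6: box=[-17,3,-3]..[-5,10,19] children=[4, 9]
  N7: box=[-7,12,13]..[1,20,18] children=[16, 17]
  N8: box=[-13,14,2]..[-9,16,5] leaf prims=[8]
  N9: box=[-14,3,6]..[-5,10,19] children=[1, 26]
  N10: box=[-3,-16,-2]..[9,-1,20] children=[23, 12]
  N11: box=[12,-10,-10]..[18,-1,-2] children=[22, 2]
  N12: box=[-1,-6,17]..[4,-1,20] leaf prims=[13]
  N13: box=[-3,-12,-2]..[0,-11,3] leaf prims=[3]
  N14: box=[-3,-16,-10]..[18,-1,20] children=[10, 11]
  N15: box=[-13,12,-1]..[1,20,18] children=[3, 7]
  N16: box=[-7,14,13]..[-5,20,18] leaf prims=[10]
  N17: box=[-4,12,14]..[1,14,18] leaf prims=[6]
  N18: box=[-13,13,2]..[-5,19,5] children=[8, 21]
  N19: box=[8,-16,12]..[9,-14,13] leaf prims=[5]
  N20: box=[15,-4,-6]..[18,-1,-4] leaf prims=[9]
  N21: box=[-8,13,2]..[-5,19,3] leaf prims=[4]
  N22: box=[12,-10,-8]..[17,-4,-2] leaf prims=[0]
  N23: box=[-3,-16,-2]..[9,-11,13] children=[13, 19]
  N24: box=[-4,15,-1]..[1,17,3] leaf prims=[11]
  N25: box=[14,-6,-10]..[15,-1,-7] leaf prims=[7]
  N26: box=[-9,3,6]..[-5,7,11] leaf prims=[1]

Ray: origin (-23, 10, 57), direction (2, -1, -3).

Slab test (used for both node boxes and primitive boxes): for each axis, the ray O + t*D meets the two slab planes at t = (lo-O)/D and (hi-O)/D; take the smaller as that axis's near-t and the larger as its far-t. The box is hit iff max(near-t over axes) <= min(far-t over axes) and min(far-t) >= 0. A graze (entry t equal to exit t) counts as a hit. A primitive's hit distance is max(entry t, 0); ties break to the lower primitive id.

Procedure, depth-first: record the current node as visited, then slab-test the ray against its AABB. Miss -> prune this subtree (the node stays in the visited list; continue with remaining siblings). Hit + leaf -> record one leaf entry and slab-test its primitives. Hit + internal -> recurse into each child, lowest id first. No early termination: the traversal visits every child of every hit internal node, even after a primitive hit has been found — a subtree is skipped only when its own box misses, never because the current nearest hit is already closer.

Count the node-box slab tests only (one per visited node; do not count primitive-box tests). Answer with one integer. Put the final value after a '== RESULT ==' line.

Trace the traversal:
N0 x:[3,41/2] y:[-10,26] z:[37/3,67/3] -> hit [37/3,41/2], descend [5, 14]
  N5 x:[3,12] y:[-10,7] z:[38/3,20] -> miss, prune
  N14 x:[10,41/2] y:[11,26] z:[37/3,67/3] -> hit [37/3,41/2], descend [10, 11]
    N10 x:[10,16] y:[11,26] z:[37/3,59/3] -> hit [37/3,16], descend [12, 23]
      N12 x:[11,27/2] y:[11,16] z:[37/3,40/3] -> hit [37/3,40/3] leaf, test {P13@t=37/3}
      N23 x:[10,16] y:[21,26] z:[44/3,59/3] -> miss, prune
    N11 x:[35/2,41/2] y:[11,20] z:[59/3,67/3] -> hit [59/3,20], descend [2, 22]
      N2 x:[37/2,41/2] y:[11,16] z:[61/3,67/3] -> miss, prune
      N22 x:[35/2,20] y:[14,20] z:[59/3,65/3] -> hit [59/3,20] leaf, test {P0@t=59/3}

Visited [0, 5, 14, 10, 12, 23, 11, 2, 22]. Tests: 9 box, 2 leaf. Nearest: P13.

== RESULT ==
9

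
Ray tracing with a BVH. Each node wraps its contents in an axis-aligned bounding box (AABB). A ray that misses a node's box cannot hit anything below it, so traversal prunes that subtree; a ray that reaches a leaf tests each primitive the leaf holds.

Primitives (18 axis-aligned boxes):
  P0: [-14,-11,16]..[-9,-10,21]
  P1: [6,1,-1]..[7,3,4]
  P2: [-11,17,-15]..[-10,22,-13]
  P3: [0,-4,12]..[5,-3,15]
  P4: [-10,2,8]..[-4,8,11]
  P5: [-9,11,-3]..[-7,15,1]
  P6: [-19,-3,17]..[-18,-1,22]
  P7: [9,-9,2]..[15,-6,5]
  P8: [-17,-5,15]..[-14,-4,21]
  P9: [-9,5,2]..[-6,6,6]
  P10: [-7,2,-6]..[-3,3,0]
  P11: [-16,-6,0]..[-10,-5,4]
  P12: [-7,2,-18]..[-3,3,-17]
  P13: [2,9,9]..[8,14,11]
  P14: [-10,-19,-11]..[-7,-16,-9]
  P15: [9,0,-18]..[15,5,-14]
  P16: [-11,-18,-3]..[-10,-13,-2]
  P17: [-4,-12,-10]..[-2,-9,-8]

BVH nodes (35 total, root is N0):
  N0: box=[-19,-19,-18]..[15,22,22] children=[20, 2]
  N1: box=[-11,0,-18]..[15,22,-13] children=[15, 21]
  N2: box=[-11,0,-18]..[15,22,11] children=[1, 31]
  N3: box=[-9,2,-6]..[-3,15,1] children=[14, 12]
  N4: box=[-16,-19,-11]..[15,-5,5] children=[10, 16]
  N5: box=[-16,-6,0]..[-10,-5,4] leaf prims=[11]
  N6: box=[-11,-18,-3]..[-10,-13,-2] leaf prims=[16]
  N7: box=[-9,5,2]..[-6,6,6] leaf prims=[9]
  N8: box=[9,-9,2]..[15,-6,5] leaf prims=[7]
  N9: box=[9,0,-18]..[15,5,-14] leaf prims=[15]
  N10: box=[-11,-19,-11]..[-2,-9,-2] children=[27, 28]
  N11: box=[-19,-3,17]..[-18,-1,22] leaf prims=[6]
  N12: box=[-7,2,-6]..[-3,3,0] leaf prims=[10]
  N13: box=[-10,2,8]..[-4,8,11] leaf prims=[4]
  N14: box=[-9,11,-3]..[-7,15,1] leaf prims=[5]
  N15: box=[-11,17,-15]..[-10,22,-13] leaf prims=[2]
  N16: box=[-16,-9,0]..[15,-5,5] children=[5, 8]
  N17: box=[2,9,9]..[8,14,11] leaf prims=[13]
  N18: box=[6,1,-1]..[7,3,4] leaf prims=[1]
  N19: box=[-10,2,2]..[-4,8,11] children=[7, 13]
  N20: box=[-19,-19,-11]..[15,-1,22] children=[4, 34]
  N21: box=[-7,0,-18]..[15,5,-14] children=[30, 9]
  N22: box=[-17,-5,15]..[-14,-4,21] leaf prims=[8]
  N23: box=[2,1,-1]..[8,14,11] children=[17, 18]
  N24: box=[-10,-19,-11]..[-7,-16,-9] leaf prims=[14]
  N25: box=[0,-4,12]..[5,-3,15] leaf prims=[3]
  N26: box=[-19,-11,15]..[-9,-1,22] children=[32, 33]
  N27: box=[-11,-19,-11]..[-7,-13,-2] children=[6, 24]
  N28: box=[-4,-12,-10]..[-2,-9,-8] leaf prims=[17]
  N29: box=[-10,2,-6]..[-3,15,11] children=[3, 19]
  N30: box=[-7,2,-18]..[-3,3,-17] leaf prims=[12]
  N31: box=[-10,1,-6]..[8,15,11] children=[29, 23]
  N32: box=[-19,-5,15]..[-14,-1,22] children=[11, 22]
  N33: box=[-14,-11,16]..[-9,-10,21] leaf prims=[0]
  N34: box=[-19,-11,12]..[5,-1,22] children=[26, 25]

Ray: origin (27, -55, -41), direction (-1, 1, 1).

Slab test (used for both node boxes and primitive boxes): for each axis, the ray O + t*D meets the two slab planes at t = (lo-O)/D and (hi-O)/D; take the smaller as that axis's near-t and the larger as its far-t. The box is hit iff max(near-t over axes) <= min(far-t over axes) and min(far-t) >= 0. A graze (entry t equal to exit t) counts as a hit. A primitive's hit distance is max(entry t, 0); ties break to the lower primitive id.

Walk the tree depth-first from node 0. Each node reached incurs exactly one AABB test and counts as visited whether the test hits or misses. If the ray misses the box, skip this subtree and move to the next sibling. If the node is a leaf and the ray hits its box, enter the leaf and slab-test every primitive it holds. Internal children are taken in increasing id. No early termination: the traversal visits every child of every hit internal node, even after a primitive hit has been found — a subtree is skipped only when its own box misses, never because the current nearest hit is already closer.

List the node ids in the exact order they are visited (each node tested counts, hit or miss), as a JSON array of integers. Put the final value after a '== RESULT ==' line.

Walk:
N0 x:[12,46] y:[36,77] z:[23,63] -> hit [36,46], descend [2, 20]
  N2 x:[12,38] y:[55,77] z:[23,52] -> miss, prune
  N20 x:[12,46] y:[36,54] z:[30,63] -> hit [36,46], descend [4, 34]
    N4 x:[12,43] y:[36,50] z:[30,46] -> hit [36,43], descend [10, 16]
      N10 x:[29,38] y:[36,46] z:[30,39] -> hit [36,38], descend [27, 28]
        N27 x:[34,38] y:[36,42] z:[30,39] -> hit [36,38], descend [6, 24]
          N6 x:[37,38] y:[37,42] z:[38,39] -> hit [38,38] leaf, test {P16@t=38}
          N24 x:[34,37] y:[36,39] z:[30,32] -> miss, prune
        N28 x:[29,31] y:[43,46] z:[31,33] -> miss, prune
      N16 x:[12,43] y:[46,50] z:[41,46] -> miss, prune
    N34 x:[22,46] y:[44,54] z:[53,63] -> miss, prune

Visited [0, 2, 20, 4, 10, 27, 6, 24, 28, 16, 34]. Tests: 11 box, 1 leaf. Nearest: P16.

== RESULT ==
[0, 2, 20, 4, 10, 27, 6, 24, 28, 16, 34]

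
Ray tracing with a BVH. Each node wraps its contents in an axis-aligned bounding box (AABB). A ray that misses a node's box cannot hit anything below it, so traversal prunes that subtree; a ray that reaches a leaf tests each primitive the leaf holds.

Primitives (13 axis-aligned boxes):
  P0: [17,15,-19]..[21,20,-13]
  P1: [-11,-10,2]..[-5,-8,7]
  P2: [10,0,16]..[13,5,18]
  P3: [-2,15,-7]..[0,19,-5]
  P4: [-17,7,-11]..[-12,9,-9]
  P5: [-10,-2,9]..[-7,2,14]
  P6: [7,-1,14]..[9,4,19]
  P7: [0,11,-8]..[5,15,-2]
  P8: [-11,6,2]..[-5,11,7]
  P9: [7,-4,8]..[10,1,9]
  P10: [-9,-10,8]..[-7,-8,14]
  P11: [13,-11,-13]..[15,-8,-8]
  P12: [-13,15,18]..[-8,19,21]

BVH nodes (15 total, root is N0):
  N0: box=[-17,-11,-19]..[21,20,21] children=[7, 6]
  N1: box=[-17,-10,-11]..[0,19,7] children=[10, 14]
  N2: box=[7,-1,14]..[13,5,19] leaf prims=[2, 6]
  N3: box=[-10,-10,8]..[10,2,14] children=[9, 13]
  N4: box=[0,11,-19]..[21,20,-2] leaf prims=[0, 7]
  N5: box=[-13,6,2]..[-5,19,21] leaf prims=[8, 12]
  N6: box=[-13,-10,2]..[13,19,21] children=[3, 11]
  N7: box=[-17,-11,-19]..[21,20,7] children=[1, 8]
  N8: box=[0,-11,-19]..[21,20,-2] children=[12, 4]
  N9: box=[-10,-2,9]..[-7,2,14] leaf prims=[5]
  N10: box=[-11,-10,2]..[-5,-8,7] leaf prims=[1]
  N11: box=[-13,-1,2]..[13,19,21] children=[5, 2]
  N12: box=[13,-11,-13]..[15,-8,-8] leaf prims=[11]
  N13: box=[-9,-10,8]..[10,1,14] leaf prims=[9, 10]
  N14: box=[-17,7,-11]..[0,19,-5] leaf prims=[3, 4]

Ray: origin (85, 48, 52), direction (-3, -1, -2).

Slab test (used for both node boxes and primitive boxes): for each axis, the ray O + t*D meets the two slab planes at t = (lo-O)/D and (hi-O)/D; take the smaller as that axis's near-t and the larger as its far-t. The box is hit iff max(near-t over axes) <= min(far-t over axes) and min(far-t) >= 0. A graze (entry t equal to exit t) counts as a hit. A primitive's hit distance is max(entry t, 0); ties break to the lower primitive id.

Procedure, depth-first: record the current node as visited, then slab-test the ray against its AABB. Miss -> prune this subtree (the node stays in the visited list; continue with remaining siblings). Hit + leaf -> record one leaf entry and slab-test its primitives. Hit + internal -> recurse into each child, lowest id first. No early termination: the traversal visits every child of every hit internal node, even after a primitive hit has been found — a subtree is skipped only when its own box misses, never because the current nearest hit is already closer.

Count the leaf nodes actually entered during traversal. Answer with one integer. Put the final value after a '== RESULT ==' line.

Walk:
N0 x:[64/3,34] y:[28,59] z:[31/2,71/2] -> hit [28,34], descend [6, 7]
  N6 x:[24,98/3] y:[29,58] z:[31/2,25] -> miss, prune
  N7 x:[64/3,34] y:[28,59] z:[45/2,71/2] -> hit [28,34], descend [1, 8]
    N1 x:[85/3,34] y:[29,58] z:[45/2,63/2] -> hit [29,63/2], descend [10, 14]
      N10 x:[30,32] y:[56,58] z:[45/2,25] -> miss, prune
      N14 x:[85/3,34] y:[29,41] z:[57/2,63/2] -> hit [29,63/2] leaf, test {P3@t=29, P4(miss)}
    N8 x:[64/3,85/3] y:[28,59] z:[27,71/2] -> hit [28,85/3], descend [4, 12]
      N4 x:[64/3,85/3] y:[28,37] z:[27,71/2] -> hit [28,85/3] leaf, test {P0(miss), P7(miss)}
      N12 x:[70/3,24] y:[56,59] z:[30,65/2] -> miss, prune

Summary -> nodes [0, 6, 7, 1, 10, 14, 8, 4, 12]; box-tests=9; leaf-entries=2; first=P3

== RESULT ==
2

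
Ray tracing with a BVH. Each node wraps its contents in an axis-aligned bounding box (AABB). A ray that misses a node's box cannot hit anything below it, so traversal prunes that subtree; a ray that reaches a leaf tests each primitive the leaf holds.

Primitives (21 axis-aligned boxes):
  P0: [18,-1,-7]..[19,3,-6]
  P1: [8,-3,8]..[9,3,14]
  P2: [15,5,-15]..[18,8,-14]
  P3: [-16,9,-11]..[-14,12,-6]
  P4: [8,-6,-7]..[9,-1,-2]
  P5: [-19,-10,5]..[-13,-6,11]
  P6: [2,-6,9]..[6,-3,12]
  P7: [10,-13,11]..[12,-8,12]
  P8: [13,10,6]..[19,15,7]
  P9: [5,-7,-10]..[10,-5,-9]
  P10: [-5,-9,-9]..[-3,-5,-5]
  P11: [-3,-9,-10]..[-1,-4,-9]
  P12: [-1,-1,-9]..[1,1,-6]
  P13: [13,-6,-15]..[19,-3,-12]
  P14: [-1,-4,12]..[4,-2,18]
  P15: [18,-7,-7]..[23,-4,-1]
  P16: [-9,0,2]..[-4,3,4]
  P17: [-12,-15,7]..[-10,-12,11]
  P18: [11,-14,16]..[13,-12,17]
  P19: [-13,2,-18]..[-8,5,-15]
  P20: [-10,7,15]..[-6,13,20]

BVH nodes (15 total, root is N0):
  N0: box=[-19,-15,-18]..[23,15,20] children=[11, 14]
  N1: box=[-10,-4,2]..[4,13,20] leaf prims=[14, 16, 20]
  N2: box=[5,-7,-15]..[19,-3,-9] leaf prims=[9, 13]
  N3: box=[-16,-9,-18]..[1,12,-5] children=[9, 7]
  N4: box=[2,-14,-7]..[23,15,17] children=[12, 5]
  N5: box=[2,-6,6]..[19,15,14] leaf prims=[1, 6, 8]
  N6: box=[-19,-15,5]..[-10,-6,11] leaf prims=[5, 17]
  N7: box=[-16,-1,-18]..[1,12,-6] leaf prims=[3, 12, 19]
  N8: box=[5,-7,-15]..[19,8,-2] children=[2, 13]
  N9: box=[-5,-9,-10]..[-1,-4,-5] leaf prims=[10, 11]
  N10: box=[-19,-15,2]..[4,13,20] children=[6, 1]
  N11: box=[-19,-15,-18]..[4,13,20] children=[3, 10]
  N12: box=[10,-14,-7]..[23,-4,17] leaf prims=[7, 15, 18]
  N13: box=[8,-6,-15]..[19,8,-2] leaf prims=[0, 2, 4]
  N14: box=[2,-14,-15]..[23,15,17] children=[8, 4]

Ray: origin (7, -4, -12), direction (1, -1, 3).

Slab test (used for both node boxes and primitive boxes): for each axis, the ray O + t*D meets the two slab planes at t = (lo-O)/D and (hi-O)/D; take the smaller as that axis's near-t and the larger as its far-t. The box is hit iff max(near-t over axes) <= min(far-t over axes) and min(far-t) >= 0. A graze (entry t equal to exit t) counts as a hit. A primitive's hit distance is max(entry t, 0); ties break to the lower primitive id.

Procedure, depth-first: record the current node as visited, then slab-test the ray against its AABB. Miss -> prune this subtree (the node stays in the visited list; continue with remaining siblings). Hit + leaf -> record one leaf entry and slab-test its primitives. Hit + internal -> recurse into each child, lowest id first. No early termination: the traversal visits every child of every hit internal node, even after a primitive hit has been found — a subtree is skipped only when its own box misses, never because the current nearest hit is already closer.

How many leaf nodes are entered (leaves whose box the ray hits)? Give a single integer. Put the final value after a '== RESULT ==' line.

Trace the traversal:
N0 x:[-26,16] y:[-19,11] z:[-2,32/3] -> hit [-2,32/3], descend [11, 14]
  N11 x:[-26,-3] y:[-17,11] z:[-2,32/3] -> miss, prune
  N14 x:[-5,16] y:[-19,10] z:[-1,29/3] -> hit [-1,29/3], descend [4, 8]
    N4 x:[-5,16] y:[-19,10] z:[5/3,29/3] -> hit [5/3,29/3], descend [5, 12]
      N5 x:[-5,12] y:[-19,2] z:[6,26/3] -> miss, prune
      N12 x:[3,16] y:[0,10] z:[5/3,29/3] -> hit [3,29/3] leaf, test {P7(miss), P15(miss), P18(miss)}
    N8 x:[-2,12] y:[-12,3] z:[-1,10/3] -> hit [-1,3], descend [2, 13]
      N2 x:[-2,12] y:[-1,3] z:[-1,1] -> hit [-1,1] leaf, test {P9@t=1, P13(miss)}
      N13 x:[1,12] y:[-12,2] z:[-1,10/3] -> hit [1,2] leaf, test {P0(miss), P2(miss), P4@t=5/3}

Visited [0, 11, 14, 4, 5, 12, 8, 2, 13]. Tests: 9 box, 3 leaf. Nearest: P9.

== RESULT ==
3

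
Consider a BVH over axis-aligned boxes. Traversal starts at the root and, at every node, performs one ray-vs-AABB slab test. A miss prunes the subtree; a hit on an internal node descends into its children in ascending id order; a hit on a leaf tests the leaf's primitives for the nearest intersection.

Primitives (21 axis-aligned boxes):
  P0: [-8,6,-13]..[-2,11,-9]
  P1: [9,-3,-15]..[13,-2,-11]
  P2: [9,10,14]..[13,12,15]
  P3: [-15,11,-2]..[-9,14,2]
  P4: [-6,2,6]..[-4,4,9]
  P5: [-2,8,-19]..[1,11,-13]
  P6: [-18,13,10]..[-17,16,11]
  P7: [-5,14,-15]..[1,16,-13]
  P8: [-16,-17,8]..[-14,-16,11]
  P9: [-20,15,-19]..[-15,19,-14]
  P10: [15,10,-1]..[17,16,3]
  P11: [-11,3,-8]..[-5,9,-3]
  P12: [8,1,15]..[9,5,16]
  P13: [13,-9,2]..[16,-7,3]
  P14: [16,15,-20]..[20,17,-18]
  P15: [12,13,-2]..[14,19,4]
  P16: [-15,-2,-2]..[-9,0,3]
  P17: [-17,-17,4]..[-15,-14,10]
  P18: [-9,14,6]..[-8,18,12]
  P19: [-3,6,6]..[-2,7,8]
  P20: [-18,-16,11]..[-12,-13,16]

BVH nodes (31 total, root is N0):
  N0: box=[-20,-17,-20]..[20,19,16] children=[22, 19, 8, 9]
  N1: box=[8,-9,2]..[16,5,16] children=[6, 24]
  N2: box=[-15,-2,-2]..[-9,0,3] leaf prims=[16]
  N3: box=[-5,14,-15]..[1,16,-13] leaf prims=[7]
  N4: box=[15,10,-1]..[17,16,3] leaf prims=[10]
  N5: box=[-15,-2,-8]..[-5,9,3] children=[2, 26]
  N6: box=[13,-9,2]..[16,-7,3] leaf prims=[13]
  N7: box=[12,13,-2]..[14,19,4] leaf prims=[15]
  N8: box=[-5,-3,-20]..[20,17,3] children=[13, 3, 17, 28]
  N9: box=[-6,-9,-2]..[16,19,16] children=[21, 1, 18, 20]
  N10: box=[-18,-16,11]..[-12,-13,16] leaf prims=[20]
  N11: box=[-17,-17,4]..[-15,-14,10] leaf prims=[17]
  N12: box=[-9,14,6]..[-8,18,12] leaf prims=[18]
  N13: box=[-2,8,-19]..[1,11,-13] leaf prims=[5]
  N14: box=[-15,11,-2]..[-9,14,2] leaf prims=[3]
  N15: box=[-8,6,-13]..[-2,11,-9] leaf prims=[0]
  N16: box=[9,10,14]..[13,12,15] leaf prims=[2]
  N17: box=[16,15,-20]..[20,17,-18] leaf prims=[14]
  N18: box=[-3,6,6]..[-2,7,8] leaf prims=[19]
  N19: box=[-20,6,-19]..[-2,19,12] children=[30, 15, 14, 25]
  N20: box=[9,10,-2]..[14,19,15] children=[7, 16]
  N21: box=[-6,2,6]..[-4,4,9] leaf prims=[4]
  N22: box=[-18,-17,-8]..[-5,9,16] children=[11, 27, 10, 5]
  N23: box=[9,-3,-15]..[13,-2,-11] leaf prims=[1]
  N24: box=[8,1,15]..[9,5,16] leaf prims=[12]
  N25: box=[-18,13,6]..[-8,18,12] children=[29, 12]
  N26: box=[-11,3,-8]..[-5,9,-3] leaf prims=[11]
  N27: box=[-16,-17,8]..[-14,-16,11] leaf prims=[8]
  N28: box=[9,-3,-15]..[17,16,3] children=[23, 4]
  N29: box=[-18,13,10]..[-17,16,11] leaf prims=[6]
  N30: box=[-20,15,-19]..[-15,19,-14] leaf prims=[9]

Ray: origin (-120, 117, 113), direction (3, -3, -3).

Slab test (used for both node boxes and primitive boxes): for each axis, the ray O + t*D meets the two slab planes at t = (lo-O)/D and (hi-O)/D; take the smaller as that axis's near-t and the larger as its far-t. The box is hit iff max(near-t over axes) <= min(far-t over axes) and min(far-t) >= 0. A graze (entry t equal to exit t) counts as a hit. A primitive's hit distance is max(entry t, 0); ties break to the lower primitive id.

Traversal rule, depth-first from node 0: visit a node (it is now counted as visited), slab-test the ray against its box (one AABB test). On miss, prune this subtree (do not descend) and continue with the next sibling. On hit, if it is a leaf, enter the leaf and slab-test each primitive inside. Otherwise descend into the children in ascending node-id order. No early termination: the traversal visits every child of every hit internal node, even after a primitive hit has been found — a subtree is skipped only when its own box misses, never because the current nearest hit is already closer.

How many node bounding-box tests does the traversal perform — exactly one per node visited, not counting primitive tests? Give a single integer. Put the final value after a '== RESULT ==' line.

Trace the traversal:
N0 x:[100/3,140/3] y:[98/3,134/3] z:[97/3,133/3] -> hit [100/3,133/3], descend [8, 9, 19, 22]
  N8 x:[115/3,140/3] y:[100/3,40] z:[110/3,133/3] -> hit [115/3,40], descend [3, 13, 17, 28]
    N3 x:[115/3,121/3] y:[101/3,103/3] z:[42,128/3] -> miss, prune
    N13 x:[118/3,121/3] y:[106/3,109/3] z:[42,44] -> miss, prune
    N17 x:[136/3,140/3] y:[100/3,34] z:[131/3,133/3] -> miss, prune
    N28 x:[43,137/3] y:[101/3,40] z:[110/3,128/3] -> miss, prune
  N9 x:[38,136/3] y:[98/3,42] z:[97/3,115/3] -> hit [38,115/3], descend [1, 18, 20, 21]
    N1 x:[128/3,136/3] y:[112/3,42] z:[97/3,37] -> miss, prune
    N18 x:[39,118/3] y:[110/3,37] z:[35,107/3] -> miss, prune
    N20 x:[43,134/3] y:[98/3,107/3] z:[98/3,115/3] -> miss, prune
    N21 x:[38,116/3] y:[113/3,115/3] z:[104/3,107/3] -> miss, prune
  N19 x:[100/3,118/3] y:[98/3,37] z:[101/3,44] -> hit [101/3,37], descend [14, 15, 25, 30]
    N14 x:[35,37] y:[103/3,106/3] z:[37,115/3] -> miss, prune
    N15 x:[112/3,118/3] y:[106/3,37] z:[122/3,42] -> miss, prune
    N25 x:[34,112/3] y:[33,104/3] z:[101/3,107/3] -> hit [34,104/3], descend [12, 29]
      N12 x:[37,112/3] y:[33,103/3] z:[101/3,107/3] -> miss, prune
      N29 x:[34,103/3] y:[101/3,104/3] z:[34,103/3] -> hit [34,103/3] leaf, test {P6@t=34}
    N30 x:[100/3,35] y:[98/3,34] z:[127/3,44] -> miss, prune
  N22 x:[34,115/3] y:[36,134/3] z:[97/3,121/3] -> hit [36,115/3], descend [5, 10, 11, 27]
    N5 x:[35,115/3] y:[36,119/3] z:[110/3,121/3] -> hit [110/3,115/3], descend [2, 26]
      N2 x:[35,37] y:[39,119/3] z:[110/3,115/3] -> miss, prune
      N26 x:[109/3,115/3] y:[36,38] z:[116/3,121/3] -> miss, prune
    N10 x:[34,36] y:[130/3,133/3] z:[97/3,34] -> miss, prune
    N11 x:[103/3,35] y:[131/3,134/3] z:[103/3,109/3] -> miss, prune
    N27 x:[104/3,106/3] y:[133/3,134/3] z:[34,35] -> miss, prune

25 AABB tests over nodes [0, 8, 3, 13, 17, 28, 9, 1, 18, 20, 21, 19, 14, 15, 25, 12, 29, 30, 22, 5, 2, 26, 10, 11, 27]; 1 leaf entered; closest P6.

== RESULT ==
25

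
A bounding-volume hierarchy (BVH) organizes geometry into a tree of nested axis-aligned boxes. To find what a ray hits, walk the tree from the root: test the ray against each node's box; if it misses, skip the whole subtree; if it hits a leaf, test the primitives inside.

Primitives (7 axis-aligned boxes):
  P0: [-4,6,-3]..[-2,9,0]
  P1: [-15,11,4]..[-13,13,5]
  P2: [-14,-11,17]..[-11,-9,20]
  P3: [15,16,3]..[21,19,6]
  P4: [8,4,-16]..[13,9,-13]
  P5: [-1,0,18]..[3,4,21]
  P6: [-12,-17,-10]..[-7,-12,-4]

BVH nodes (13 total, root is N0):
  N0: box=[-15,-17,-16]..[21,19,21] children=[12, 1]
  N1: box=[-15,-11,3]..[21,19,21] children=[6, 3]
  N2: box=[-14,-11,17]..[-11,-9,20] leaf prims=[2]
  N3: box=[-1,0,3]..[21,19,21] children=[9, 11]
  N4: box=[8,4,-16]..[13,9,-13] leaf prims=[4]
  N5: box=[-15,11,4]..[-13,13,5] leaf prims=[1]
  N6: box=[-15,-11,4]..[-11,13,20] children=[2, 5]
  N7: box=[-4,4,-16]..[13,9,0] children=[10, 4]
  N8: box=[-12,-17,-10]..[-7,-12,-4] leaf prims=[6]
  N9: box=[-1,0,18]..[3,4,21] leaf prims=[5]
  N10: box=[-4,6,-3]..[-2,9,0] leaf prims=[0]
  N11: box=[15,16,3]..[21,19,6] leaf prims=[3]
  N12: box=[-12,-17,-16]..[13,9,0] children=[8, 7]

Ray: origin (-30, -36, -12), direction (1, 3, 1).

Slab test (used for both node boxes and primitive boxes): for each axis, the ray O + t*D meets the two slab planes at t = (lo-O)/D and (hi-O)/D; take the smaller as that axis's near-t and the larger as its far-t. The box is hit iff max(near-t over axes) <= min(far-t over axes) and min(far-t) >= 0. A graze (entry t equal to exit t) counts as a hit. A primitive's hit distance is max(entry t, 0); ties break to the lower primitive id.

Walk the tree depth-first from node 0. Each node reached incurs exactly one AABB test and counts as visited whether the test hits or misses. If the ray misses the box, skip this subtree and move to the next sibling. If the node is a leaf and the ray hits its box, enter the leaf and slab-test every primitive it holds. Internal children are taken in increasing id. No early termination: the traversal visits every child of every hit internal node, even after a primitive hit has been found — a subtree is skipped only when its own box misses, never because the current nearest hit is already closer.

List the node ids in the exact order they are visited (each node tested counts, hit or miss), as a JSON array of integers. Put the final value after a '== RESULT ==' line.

Traverse from the root:
N0 x:[15,51] y:[19/3,55/3] z:[-4,33] -> hit [15,55/3], descend [1, 12]
  N1 x:[15,51] y:[25/3,55/3] z:[15,33] -> hit [15,55/3], descend [3, 6]
    N3 x:[29,51] y:[12,55/3] z:[15,33] -> miss, prune
    N6 x:[15,19] y:[25/3,49/3] z:[16,32] -> hit [16,49/3], descend [2, 5]
      N2 x:[16,19] y:[25/3,9] z:[29,32] -> miss, prune
      N5 x:[15,17] y:[47/3,49/3] z:[16,17] -> hit [16,49/3] leaf, test {P1@t=16}
  N12 x:[18,43] y:[19/3,15] z:[-4,12] -> miss, prune

order=[0, 1, 3, 6, 2, 5, 12]  |boxes|=7  |leaves|=1  hit=P1

== RESULT ==
[0, 1, 3, 6, 2, 5, 12]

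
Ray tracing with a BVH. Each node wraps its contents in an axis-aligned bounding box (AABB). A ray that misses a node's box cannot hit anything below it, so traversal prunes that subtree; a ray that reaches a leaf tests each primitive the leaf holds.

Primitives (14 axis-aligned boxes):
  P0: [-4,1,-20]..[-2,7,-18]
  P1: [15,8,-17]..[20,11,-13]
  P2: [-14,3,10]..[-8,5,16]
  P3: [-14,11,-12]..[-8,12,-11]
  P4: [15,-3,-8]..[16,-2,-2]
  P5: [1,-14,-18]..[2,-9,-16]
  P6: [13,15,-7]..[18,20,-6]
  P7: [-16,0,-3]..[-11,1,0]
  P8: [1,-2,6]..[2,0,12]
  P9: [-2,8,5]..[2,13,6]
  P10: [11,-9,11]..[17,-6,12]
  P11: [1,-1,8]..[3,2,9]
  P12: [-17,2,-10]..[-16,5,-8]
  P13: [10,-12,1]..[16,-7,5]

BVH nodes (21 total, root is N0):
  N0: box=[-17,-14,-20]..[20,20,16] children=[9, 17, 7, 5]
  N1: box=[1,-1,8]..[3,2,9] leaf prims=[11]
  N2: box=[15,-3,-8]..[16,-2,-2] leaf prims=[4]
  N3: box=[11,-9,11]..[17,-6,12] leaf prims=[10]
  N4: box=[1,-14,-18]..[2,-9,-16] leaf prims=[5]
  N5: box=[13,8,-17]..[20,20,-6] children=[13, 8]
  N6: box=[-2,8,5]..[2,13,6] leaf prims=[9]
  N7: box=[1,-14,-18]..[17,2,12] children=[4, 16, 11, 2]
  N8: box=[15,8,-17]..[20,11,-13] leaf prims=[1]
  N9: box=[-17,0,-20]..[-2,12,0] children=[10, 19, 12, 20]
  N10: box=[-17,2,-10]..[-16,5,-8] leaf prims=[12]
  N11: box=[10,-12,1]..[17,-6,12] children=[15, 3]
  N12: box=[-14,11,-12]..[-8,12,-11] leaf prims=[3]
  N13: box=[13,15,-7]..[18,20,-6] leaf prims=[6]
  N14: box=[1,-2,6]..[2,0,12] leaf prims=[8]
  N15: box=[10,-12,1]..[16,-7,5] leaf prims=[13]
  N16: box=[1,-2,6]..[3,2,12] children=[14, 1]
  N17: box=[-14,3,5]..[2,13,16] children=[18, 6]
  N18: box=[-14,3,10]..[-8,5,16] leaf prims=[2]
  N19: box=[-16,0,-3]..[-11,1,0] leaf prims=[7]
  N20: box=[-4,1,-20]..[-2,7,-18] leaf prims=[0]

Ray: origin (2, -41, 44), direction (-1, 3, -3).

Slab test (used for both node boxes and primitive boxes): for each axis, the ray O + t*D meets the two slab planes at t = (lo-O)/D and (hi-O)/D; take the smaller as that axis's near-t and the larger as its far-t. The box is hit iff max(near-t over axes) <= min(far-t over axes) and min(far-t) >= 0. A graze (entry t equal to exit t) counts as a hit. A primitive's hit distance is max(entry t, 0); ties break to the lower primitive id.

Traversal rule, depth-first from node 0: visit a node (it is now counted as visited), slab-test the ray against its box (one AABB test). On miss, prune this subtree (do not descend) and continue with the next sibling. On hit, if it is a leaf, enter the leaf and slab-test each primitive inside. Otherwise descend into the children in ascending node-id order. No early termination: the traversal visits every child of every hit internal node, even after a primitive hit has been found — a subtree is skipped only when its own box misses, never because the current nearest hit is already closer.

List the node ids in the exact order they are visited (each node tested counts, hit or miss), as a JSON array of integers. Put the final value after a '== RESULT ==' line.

Walk:
N0 x:[-18,19] y:[9,61/3] z:[28/3,64/3] -> hit [28/3,19], descend [5, 7, 9, 17]
  N5 x:[-18,-11] y:[49/3,61/3] z:[50/3,61/3] -> miss, prune
  N7 x:[-15,1] y:[9,43/3] z:[32/3,62/3] -> miss, prune
  N9 x:[4,19] y:[41/3,53/3] z:[44/3,64/3] -> hit [44/3,53/3], descend [10, 12, 19, 20]
    N10 x:[18,19] y:[43/3,46/3] z:[52/3,18] -> miss, prune
    N12 x:[10,16] y:[52/3,53/3] z:[55/3,56/3] -> miss, prune
    N19 x:[13,18] y:[41/3,14] z:[44/3,47/3] -> miss, prune
    N20 x:[4,6] y:[14,16] z:[62/3,64/3] -> miss, prune
  N17 x:[0,16] y:[44/3,18] z:[28/3,13] -> miss, prune

Summary -> nodes [0, 5, 7, 9, 10, 12, 19, 20, 17]; box-tests=9; leaf-entries=0; first=miss

== RESULT ==
[0, 5, 7, 9, 10, 12, 19, 20, 17]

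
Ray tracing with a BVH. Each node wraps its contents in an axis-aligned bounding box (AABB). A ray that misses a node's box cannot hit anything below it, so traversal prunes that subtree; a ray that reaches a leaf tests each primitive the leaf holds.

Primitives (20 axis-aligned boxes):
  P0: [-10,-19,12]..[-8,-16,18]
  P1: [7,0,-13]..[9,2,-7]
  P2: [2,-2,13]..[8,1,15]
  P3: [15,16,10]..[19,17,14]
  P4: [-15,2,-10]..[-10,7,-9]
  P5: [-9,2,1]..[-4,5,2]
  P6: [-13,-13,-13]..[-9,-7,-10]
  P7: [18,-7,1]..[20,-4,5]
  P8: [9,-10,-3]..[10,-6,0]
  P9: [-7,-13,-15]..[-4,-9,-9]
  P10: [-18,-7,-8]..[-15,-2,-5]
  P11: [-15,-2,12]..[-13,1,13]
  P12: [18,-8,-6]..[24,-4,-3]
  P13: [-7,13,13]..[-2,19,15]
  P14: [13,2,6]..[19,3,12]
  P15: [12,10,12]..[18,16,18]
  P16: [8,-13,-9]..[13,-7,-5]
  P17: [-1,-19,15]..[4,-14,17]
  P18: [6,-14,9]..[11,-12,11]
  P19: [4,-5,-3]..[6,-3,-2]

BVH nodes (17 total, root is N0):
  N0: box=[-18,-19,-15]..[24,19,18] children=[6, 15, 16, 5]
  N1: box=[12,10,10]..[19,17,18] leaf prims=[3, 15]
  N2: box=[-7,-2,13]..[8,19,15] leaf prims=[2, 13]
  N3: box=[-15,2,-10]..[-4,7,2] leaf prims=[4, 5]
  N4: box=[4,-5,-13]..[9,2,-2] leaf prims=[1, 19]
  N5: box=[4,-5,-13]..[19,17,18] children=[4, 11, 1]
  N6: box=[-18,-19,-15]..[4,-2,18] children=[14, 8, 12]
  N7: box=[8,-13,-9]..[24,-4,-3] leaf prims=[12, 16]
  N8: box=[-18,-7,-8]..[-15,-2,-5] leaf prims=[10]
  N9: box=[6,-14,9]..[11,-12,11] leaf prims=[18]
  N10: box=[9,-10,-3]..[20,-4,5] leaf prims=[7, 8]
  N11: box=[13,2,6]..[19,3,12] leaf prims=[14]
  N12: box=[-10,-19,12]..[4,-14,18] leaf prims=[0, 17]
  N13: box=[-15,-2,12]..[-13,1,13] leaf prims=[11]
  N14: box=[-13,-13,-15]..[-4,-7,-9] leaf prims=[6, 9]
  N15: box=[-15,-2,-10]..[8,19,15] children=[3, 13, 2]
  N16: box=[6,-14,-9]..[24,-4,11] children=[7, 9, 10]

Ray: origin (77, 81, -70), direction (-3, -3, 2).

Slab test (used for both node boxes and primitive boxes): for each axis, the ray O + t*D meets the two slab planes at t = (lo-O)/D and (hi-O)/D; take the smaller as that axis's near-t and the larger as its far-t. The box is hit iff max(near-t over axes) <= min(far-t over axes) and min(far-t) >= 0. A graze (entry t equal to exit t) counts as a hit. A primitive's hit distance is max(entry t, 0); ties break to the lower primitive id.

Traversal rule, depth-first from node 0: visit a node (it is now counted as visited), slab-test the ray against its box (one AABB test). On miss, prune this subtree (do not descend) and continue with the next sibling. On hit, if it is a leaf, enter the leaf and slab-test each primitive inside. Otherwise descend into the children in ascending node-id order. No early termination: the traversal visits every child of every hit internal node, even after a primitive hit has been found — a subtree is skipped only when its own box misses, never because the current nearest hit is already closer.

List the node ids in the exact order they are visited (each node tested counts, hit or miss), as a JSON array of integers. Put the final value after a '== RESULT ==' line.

Walk:
N0 x:[53/3,95/3] y:[62/3,100/3] z:[55/2,44] -> hit [55/2,95/3], descend [5, 6, 15, 16]
  N5 x:[58/3,73/3] y:[64/3,86/3] z:[57/2,44] -> miss, prune
  N6 x:[73/3,95/3] y:[83/3,100/3] z:[55/2,44] -> hit [83/3,95/3], descend [8, 12, 14]
    N8 x:[92/3,95/3] y:[83/3,88/3] z:[31,65/2] -> miss, prune
    N12 x:[73/3,29] y:[95/3,100/3] z:[41,44] -> miss, prune
    N14 x:[27,30] y:[88/3,94/3] z:[55/2,61/2] -> hit [88/3,30] leaf, test {P6@t=88/3, P9(miss)}
  N15 x:[23,92/3] y:[62/3,83/3] z:[30,85/2] -> miss, prune
  N16 x:[53/3,71/3] y:[85/3,95/3] z:[61/2,81/2] -> miss, prune

Visited [0, 5, 6, 8, 12, 14, 15, 16]. Tests: 8 box, 1 leaf. Nearest: P6.

== RESULT ==
[0, 5, 6, 8, 12, 14, 15, 16]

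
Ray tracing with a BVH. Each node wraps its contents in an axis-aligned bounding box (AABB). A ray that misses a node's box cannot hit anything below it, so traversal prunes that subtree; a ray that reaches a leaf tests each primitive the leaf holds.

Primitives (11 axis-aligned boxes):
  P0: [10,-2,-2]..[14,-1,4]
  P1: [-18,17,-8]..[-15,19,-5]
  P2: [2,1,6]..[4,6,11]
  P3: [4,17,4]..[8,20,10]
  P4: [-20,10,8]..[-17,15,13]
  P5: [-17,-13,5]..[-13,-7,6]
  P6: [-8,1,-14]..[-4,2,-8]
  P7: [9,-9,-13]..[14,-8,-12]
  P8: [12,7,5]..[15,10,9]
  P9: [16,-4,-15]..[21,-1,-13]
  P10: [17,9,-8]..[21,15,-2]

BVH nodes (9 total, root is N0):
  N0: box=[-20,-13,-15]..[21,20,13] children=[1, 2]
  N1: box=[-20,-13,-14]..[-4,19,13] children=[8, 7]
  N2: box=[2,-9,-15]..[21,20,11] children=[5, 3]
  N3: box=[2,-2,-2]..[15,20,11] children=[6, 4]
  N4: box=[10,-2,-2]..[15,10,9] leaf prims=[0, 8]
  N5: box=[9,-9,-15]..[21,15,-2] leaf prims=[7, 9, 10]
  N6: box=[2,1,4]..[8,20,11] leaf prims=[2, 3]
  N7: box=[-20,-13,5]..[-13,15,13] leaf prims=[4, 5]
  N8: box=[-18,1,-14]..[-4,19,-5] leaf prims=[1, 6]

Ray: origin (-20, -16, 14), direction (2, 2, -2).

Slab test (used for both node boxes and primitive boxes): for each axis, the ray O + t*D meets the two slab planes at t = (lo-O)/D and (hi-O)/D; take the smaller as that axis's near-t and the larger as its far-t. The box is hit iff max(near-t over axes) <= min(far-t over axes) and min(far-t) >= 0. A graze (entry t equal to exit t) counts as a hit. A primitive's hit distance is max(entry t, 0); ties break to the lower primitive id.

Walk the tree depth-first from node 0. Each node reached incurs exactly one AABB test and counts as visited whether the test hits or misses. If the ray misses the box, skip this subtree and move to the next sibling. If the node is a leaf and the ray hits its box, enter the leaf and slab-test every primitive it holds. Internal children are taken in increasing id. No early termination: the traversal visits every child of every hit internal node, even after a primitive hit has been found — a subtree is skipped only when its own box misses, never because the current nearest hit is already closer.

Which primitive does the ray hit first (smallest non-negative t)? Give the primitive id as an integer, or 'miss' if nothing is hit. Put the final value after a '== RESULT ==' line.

Trace the traversal:
N0 x:[0,41/2] y:[3/2,18] z:[1/2,29/2] -> hit [3/2,29/2], descend [1, 2]
  N1 x:[0,8] y:[3/2,35/2] z:[1/2,14] -> hit [3/2,8], descend [7, 8]
    N7 x:[0,7/2] y:[3/2,31/2] z:[1/2,9/2] -> hit [3/2,7/2] leaf, test {P4(miss), P5(miss)}
    N8 x:[1,8] y:[17/2,35/2] z:[19/2,14] -> miss, prune
  N2 x:[11,41/2] y:[7/2,18] z:[3/2,29/2] -> hit [11,29/2], descend [3, 5]
    N3 x:[11,35/2] y:[7,18] z:[3/2,8] -> miss, prune
    N5 x:[29/2,41/2] y:[7/2,31/2] z:[8,29/2] -> hit [29/2,29/2] leaf, test {P7(miss), P9(miss), P10(miss)}

order=[0, 1, 7, 8, 2, 3, 5]  |boxes|=7  |leaves|=2  hit=miss

== RESULT ==
miss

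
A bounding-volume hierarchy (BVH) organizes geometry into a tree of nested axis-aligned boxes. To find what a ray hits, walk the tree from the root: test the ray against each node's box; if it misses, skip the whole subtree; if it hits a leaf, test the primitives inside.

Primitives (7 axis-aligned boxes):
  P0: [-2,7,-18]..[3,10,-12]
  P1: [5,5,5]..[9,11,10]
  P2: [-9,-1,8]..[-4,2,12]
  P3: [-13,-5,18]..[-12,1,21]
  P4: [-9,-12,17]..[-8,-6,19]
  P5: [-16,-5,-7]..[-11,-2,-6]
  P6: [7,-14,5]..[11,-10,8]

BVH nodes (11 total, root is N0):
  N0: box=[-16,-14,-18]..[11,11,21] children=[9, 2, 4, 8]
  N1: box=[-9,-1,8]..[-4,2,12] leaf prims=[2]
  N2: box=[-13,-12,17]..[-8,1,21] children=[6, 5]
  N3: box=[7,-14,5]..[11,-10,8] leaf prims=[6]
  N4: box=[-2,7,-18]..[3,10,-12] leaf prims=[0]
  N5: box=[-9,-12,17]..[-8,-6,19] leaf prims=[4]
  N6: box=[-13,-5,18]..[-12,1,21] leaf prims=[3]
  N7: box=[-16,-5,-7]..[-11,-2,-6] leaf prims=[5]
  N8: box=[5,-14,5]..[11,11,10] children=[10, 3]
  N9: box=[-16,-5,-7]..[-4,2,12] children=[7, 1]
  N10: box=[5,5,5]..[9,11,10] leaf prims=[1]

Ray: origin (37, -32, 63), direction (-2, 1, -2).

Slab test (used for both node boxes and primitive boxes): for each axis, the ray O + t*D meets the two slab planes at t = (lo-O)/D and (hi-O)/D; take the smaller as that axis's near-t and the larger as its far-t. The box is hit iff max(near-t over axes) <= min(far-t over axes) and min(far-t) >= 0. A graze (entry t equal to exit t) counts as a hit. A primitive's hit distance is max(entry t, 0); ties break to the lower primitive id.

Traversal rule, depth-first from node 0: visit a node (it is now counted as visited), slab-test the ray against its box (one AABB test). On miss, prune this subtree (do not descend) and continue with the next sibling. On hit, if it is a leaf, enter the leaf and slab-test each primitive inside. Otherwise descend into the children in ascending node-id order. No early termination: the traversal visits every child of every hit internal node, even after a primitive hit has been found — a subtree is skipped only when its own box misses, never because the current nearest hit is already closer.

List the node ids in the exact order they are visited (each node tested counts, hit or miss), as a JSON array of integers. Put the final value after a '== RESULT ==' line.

Walk:
N0 x:[13,53/2] y:[18,43] z:[21,81/2] -> hit [21,53/2], descend [2, 4, 8, 9]
  N2 x:[45/2,25] y:[20,33] z:[21,23] -> hit [45/2,23], descend [5, 6]
    N5 x:[45/2,23] y:[20,26] z:[22,23] -> hit [45/2,23] leaf, test {P4@t=45/2}
    N6 x:[49/2,25] y:[27,33] z:[21,45/2] -> miss, prune
  N4 x:[17,39/2] y:[39,42] z:[75/2,81/2] -> miss, prune
  N8 x:[13,16] y:[18,43] z:[53/2,29] -> miss, prune
  N9 x:[41/2,53/2] y:[27,34] z:[51/2,35] -> miss, prune

Summary -> nodes [0, 2, 5, 6, 4, 8, 9]; box-tests=7; leaf-entries=1; first=P4

== RESULT ==
[0, 2, 5, 6, 4, 8, 9]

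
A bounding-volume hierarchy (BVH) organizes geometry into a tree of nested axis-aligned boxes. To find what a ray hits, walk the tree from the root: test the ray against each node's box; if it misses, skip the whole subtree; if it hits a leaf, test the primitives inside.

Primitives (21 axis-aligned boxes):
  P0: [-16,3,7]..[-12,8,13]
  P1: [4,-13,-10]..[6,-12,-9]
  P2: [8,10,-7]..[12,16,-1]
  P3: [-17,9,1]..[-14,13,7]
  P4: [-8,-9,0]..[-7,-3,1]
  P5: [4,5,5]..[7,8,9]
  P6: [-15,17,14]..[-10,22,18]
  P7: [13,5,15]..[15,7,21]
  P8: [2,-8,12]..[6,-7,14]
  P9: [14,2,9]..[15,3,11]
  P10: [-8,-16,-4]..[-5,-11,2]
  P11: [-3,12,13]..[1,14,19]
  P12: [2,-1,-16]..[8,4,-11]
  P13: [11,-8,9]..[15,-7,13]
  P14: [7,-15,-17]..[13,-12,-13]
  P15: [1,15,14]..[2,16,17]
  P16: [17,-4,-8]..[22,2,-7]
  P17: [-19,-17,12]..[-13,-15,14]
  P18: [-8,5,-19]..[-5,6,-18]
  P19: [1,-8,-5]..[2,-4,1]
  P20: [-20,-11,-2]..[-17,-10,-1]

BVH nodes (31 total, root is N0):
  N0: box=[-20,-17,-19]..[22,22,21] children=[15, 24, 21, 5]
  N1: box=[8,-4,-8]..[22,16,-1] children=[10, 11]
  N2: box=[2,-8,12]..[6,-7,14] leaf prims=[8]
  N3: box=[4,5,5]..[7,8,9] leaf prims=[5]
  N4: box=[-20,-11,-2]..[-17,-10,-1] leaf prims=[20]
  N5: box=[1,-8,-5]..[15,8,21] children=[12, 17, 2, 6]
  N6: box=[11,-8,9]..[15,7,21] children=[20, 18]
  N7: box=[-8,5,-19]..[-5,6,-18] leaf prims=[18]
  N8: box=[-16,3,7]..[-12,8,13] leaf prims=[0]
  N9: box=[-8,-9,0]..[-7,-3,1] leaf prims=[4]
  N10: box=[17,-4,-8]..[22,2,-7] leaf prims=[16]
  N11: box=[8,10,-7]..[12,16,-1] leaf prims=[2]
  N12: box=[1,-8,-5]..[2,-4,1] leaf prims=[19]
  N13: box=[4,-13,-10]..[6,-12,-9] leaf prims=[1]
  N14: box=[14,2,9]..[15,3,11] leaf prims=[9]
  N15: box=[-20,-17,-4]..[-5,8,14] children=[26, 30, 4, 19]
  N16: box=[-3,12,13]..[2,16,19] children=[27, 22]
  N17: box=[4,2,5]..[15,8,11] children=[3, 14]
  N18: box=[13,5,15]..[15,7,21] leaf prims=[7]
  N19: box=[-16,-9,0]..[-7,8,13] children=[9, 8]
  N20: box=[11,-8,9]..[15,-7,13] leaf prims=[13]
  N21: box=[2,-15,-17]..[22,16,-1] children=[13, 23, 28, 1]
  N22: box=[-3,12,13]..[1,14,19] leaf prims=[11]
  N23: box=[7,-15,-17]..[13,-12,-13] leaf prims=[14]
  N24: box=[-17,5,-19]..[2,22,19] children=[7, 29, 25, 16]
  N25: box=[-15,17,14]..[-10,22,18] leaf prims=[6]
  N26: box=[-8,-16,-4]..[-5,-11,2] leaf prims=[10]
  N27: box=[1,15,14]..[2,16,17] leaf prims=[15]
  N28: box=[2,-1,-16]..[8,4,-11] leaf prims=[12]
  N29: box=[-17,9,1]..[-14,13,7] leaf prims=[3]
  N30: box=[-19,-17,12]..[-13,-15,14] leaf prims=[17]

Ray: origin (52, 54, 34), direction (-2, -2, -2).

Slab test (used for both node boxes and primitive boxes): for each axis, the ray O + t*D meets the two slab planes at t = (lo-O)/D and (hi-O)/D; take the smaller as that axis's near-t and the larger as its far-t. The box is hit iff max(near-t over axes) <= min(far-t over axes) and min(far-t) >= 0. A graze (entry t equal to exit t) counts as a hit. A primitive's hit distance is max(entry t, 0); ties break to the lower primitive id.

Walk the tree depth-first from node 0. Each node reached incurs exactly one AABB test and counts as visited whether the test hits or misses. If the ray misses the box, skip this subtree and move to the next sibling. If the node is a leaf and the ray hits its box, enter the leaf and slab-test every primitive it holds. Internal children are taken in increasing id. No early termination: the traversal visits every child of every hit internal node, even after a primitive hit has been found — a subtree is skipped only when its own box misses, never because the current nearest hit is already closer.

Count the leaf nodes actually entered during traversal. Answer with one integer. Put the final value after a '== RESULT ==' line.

Walk:
N0 x:[15,36] y:[16,71/2] z:[13/2,53/2] -> hit [16,53/2], descend [5, 15, 21, 24]
  N5 x:[37/2,51/2] y:[23,31] z:[13/2,39/2] -> miss, prune
  N15 x:[57/2,36] y:[23,71/2] z:[10,19] -> miss, prune
  N21 x:[15,25] y:[19,69/2] z:[35/2,51/2] -> hit [19,25], descend [1, 13, 23, 28]
    N1 x:[15,22] y:[19,29] z:[35/2,21] -> hit [19,21], descend [10, 11]
      N10 x:[15,35/2] y:[26,29] z:[41/2,21] -> miss, prune
      N11 x:[20,22] y:[19,22] z:[35/2,41/2] -> hit [20,41/2] leaf, test {P2@t=20}
    N13 x:[23,24] y:[33,67/2] z:[43/2,22] -> miss, prune
    N23 x:[39/2,45/2] y:[33,69/2] z:[47/2,51/2] -> miss, prune
    N28 x:[22,25] y:[25,55/2] z:[45/2,25] -> hit [25,25] leaf, test {P12@t=25}
  N24 x:[25,69/2] y:[16,49/2] z:[15/2,53/2] -> miss, prune

order=[0, 5, 15, 21, 1, 10, 11, 13, 23, 28, 24]  |boxes|=11  |leaves|=2  hit=P2

== RESULT ==
2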